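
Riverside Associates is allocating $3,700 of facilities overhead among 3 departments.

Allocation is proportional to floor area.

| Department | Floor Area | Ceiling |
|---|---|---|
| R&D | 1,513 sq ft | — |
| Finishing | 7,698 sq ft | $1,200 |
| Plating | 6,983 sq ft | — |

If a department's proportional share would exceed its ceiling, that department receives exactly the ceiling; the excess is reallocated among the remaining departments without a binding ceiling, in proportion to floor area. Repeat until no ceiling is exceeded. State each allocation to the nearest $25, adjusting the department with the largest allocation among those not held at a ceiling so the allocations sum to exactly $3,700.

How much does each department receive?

R&D: $450 | Finishing: $1,200 | Plating: $2,050

Sum of floor area: 16,194.
Unconstrained shares: R&D 345.69; Finishing 1,758.84; Plating 1,595.47.
Held at cap: Finishing ($1,200); residual $2,500 reallocated over remaining floor area 8,496.
Shares after redistribution: R&D 445.21 → $450; Plating 2,054.79 → $2,050.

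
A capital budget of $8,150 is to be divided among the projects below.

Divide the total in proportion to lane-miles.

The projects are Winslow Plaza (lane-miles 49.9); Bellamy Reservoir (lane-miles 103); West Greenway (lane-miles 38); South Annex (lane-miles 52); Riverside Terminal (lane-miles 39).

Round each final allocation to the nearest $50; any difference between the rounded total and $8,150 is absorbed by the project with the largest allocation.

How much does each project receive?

Winslow Plaza: $1,450 | Bellamy Reservoir: $2,950 | West Greenway: $1,100 | South Annex: $1,500 | Riverside Terminal: $1,150

Lane-miles total: 281.9.
Raw shares: Winslow Plaza 49.9/281.9 × $8,150 = 1,442.66; Bellamy Reservoir 103/281.9 × $8,150 = 2,977.83; West Greenway 38/281.9 × $8,150 = 1,098.62; South Annex 52/281.9 × $8,150 = 1,503.37; Riverside Terminal 39/281.9 × $8,150 = 1,127.53.
After rounding ($50): Winslow Plaza $1,450; Bellamy Reservoir $3,000; West Greenway $1,100; South Annex $1,500; Riverside Terminal $1,150. Sum = $8,200.
Difference $8,150 − $8,200 = −$50 applied to largest allocation (Bellamy Reservoir): Bellamy Reservoir becomes $2,950.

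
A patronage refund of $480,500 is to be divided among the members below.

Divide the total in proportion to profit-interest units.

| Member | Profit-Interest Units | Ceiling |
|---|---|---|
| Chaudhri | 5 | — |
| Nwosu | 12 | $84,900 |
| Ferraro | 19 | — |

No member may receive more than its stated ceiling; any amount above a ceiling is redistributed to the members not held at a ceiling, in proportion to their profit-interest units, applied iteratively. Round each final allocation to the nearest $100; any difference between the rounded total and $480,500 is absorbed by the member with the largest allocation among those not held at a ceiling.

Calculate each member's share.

Total profit-interest units = 36.
Pro-rata shares before constraints: Chaudhri 66,736.11; Nwosu 160,166.67; Ferraro 253,597.22.
Cap binds for Nwosu ($84,900); balance $395,600 reallocated over remaining profit-interest units 24.
Redistributed shares: Chaudhri 82,416.67 → $82,400; Ferraro 313,183.33 → $313,200.

Chaudhri: $82,400; Nwosu: $84,900; Ferraro: $313,200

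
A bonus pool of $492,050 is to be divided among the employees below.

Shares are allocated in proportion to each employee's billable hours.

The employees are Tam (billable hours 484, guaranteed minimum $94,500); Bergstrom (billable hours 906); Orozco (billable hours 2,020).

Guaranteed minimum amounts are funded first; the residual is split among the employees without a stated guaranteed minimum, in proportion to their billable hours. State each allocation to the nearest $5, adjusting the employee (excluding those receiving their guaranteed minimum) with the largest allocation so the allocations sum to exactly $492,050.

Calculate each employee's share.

Tam: $94,500 | Bergstrom: $123,095 | Orozco: $274,455

Guaranteed amounts: Tam $94,500. Remaining pool $397,550.
Remaining pool split over remaining billable hours 2,926: Bergstrom 123,096.48 → $123,095; Orozco 274,453.52 → $274,455.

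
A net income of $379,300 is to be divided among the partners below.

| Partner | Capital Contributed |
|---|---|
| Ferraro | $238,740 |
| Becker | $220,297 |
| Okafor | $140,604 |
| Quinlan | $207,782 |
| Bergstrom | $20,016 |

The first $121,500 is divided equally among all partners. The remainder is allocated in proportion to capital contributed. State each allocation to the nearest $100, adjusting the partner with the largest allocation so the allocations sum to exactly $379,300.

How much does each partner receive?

First tranche $121,500 split equally: $24,300 each.
Remainder $257,800 by capital contributed (total 827,439): Ferraro 74,382.73 → $74,400; Becker 68,636.56 → $68,600; Okafor 43,807.11 → $43,800; Quinlan 64,737.34 → $64,700; Bergstrom 6,236.26 → $6,200.
Rounding difference +$100 on remainder applied to Ferraro.
Totals: Ferraro $24,300 + $74,500 = $98,800; Becker $24,300 + $68,600 = $92,900; Okafor $24,300 + $43,800 = $68,100; Quinlan $24,300 + $64,700 = $89,000; Bergstrom $24,300 + $6,200 = $30,500.

Ferraro: $98,800; Becker: $92,900; Okafor: $68,100; Quinlan: $89,000; Bergstrom: $30,500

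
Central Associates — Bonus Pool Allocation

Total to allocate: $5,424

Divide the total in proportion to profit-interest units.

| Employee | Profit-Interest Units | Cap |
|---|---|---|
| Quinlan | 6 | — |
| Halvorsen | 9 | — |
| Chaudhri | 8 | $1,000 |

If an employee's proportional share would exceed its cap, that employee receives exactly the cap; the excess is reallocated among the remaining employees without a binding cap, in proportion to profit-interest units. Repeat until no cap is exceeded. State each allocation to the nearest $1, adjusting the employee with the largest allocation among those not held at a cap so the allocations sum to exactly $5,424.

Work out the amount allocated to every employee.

Combined profit-interest units = 23.
Pro-rata shares before constraints: Quinlan 1,414.96; Halvorsen 2,122.43; Chaudhri 1,886.61.
Held at cap: Chaudhri ($1,000); remaining pool $4,424 reallocated over remaining profit-interest units 15.
Shares after redistribution: Quinlan 1,769.60 → $1,770; Halvorsen 2,654.40 → $2,654.

Quinlan: $1,770 · Halvorsen: $2,654 · Chaudhri: $1,000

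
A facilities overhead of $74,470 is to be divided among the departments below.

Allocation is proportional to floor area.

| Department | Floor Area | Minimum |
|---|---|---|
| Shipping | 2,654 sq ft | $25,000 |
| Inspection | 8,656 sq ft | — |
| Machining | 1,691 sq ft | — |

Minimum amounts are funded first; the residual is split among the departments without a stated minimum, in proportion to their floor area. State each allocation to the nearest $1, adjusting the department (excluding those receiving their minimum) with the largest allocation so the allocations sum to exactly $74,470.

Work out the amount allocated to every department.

Fund the minimums — Shipping $25,000. Remaining pool $49,470.
Remaining pool split over remaining floor area 10,347: Inspection 41,385.17 → $41,385; Machining 8,084.83 → $8,085.

Shipping: $25,000 | Inspection: $41,385 | Machining: $8,085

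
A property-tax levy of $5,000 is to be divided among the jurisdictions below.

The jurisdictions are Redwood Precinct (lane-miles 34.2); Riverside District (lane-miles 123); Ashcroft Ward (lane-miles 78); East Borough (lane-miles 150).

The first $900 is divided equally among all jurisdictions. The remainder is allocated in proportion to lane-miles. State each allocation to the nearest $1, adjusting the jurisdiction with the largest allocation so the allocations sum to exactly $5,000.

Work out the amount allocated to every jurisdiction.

Redwood Precinct: $589 | Riverside District: $1,534 | Ashcroft Ward: $1,055 | East Borough: $1,822

Equal tier: $900 ÷ 4 = $225 apiece.
Remainder $4,100 by lane-miles (total 385.2): Redwood Precinct 364.02 → $364; Riverside District 1,309.19 → $1,309; Ashcroft Ward 830.22 → $830; East Borough 1,596.57 → $1,597.
Totals: Redwood Precinct $225 + $364 = $589; Riverside District $225 + $1,309 = $1,534; Ashcroft Ward $225 + $830 = $1,055; East Borough $225 + $1,597 = $1,822.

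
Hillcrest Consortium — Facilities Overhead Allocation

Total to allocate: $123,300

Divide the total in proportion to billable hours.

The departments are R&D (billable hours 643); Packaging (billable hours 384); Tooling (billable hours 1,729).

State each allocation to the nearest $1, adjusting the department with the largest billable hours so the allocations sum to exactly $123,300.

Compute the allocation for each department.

R&D: $28,767 | Packaging: $17,180 | Tooling: $77,353

Sum of billable hours: 643 + 384 + 1,729 = 2,756.
Proportional shares: R&D 28,767.02; Packaging 17,179.68; Tooling 77,353.30.
At nearest $1: R&D $28,767; Packaging $17,180; Tooling $77,353. Sum = $123,300.
Rounded total matches; no reconciliation needed.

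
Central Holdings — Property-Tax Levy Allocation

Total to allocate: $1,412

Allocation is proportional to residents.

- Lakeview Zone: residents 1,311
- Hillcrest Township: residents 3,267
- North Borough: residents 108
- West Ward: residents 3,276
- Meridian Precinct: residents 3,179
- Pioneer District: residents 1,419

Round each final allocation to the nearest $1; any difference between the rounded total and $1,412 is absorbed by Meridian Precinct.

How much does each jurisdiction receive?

Lakeview Zone: $147 · Hillcrest Township: $367 · North Borough: $12 · West Ward: $368 · Meridian Precinct: $358 · Pioneer District: $160

Residents total: 12,560.
Raw shares: Lakeview Zone 1,311/12,560 × $1,412 = 147.38; Hillcrest Township 3,267/12,560 × $1,412 = 367.28; North Borough 108/12,560 × $1,412 = 12.14; West Ward 3,276/12,560 × $1,412 = 368.29; Meridian Precinct 3,179/12,560 × $1,412 = 357.38; Pioneer District 1,419/12,560 × $1,412 = 159.52.
At nearest $1: Lakeview Zone $147; Hillcrest Township $367; North Borough $12; West Ward $368; Meridian Precinct $357; Pioneer District $160. Sum = $1,411.
Difference $1,412 − $1,411 = +$1 applied to Meridian Precinct: Meridian Precinct becomes $358.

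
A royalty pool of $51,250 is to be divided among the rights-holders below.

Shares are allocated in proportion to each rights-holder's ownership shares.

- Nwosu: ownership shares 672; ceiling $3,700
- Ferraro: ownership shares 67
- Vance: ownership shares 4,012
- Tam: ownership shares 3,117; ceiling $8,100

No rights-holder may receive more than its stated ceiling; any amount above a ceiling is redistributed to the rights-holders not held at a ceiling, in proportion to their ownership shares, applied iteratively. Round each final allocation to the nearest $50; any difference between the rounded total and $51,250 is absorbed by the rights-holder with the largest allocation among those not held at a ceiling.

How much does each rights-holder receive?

Total ownership shares = 7,868.
Pro-rata shares before constraints: Nwosu 4,377.22; Ferraro 436.42; Vance 26,133.07; Tam 20,303.29.
Held at cap: Nwosu ($3,700), Tam ($8,100); remaining pool $39,450 reallocated over remaining ownership shares 4,079.
Remaining shares: Ferraro 647.99 → $650; Vance 38,802.01 → $38,800.

Nwosu: $3,700 · Ferraro: $650 · Vance: $38,800 · Tam: $8,100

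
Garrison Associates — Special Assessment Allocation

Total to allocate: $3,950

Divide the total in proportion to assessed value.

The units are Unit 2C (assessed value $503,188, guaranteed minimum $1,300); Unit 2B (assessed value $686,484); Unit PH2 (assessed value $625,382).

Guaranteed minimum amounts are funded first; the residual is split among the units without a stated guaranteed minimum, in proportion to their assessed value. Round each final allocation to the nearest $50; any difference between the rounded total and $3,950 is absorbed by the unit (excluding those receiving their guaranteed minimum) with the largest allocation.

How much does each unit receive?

Fund the minimums — Unit 2C $1,300. Balance $2,650.
Balance split over remaining assessed value 1,311,866: Unit 2B 1,386.71 → $1,400; Unit PH2 1,263.29 → $1,250.

Unit 2C: $1,300 | Unit 2B: $1,400 | Unit PH2: $1,250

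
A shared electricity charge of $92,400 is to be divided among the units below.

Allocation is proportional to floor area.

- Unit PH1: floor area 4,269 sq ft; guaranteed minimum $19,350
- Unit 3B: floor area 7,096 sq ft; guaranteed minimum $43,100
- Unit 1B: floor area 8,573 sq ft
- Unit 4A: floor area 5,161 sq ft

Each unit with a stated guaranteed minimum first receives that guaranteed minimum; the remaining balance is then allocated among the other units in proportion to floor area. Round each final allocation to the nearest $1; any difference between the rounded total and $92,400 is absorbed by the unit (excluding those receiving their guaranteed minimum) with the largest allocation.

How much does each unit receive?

Unit PH1: $19,350; Unit 3B: $43,100; Unit 1B: $18,695; Unit 4A: $11,255

Guaranteed amounts: Unit PH1 $19,350; Unit 3B $43,100. Residual $29,950.
Residual split over remaining floor area 13,734: Unit 1B 18,695.31 → $18,695; Unit 4A 11,254.69 → $11,255.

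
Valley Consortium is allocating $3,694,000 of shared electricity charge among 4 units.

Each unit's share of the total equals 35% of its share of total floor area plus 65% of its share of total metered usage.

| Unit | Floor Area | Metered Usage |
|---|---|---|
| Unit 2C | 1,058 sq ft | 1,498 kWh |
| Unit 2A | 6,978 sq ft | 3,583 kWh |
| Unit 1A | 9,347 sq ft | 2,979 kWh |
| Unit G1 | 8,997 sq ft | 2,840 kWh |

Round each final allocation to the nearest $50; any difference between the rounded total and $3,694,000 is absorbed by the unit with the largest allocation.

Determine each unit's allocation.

Unit 2C: $381,850 · Unit 2A: $1,131,250 · Unit 1A: $1,114,350 · Unit G1: $1,066,550

Totals — floor area 26,380, metered usage 10,900.
Combined weights (35% floor area + 65% metered usage): Unit 2C 0.1034; Unit 2A 0.3062; Unit 1A 0.3017; Unit G1 0.2887.
Unrounded shares: Unit 2C 381,839.27; Unit 2A 1,131,275.08; Unit 1A 1,114,329.45; Unit G1 1,066,556.20.
At nearest $50: Unit 2C $381,850; Unit 2A $1,131,300; Unit 1A $1,114,350; Unit G1 $1,066,550. Sum = $3,694,050.
Difference $3,694,000 − $3,694,050 = −$50 applied to largest allocation (Unit 2A): Unit 2A becomes $1,131,250.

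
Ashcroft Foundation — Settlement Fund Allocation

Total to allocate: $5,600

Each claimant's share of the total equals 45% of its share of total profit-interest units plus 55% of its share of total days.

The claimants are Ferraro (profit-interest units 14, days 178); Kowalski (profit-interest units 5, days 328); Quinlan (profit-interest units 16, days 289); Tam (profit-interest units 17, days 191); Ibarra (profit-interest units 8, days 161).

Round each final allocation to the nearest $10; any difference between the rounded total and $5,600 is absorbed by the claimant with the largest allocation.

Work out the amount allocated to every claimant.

Ferraro: $1,070 · Kowalski: $1,090 · Quinlan: $1,440 · Tam: $1,230 · Ibarra: $770

Totals — profit-interest units 60, days 1,147.
Blended shares (45% profit-interest units + 55% days): Ferraro 0.1904; Kowalski 0.1948; Quinlan 0.2586; Tam 0.2191; Ibarra 0.1372.
Pro-rata amounts: Ferraro 1,065.98; Kowalski 1,090.77; Quinlan 1,448.04; Tam 1,226.89; Ibarra 768.33.
Rounded to nearest $10: Ferraro $1,070; Kowalski $1,090; Quinlan $1,450; Tam $1,230; Ibarra $770. Sum = $5,610.
Difference $5,600 − $5,610 = −$10 applied to largest allocation (Quinlan): Quinlan becomes $1,440.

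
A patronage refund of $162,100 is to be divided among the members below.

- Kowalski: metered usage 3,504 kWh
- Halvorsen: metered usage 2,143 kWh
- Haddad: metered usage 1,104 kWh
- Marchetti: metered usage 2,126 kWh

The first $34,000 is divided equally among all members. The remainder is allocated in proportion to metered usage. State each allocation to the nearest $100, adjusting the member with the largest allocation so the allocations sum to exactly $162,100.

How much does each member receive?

Kowalski: $59,100 | Halvorsen: $39,400 | Haddad: $24,400 | Marchetti: $39,200

$34,000 shared equally gives $8,500 per member.
Remainder $128,100 by metered usage (total 8,877): Kowalski 50,564.65 → $50,600; Halvorsen 30,924.67 → $30,900; Haddad 15,931.33 → $15,900; Marchetti 30,679.35 → $30,700.
Totals: Kowalski $8,500 + $50,600 = $59,100; Halvorsen $8,500 + $30,900 = $39,400; Haddad $8,500 + $15,900 = $24,400; Marchetti $8,500 + $30,700 = $39,200.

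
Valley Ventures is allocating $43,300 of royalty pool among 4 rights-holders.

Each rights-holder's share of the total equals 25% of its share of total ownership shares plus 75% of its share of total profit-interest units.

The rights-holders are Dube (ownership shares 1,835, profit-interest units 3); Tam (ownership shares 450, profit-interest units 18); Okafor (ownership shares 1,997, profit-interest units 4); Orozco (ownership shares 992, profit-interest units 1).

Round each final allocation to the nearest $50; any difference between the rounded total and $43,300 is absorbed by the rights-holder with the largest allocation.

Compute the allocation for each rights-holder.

Dube: $7,500 | Tam: $23,400 | Okafor: $9,100 | Orozco: $3,300

Totals — ownership shares 5,274, profit-interest units 26.
Combined weights (25% ownership shares + 75% profit-interest units): Dube 0.1735; Tam 0.5406; Okafor 0.2100; Orozco 0.0759.
Unrounded shares: Dube 7,513.49; Tam 23,406.33; Okafor 9,095.04; Orozco 3,285.14.
At nearest $50: Dube $7,500; Tam $23,400; Okafor $9,100; Orozco $3,300. Sum = $43,300.
No rounding difference to absorb.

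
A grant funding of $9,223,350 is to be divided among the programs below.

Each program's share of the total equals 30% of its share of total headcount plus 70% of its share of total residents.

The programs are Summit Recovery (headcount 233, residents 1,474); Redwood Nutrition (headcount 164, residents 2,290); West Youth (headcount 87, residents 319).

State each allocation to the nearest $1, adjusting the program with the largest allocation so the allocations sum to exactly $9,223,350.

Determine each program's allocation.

Summit Recovery: $3,662,849 | Redwood Nutrition: $4,558,699 | West Youth: $1,001,802

Headcount total 484; residents total 4,083.
Composite weights (30% headcount + 70% residents): Summit Recovery 0.3971; Redwood Nutrition 0.4943; West Youth 0.1086.
Unrounded shares: Summit Recovery 3,662,848.98; Redwood Nutrition 4,558,699.49; West Youth 1,001,801.53.
At nearest $1: Summit Recovery $3,662,849; Redwood Nutrition $4,558,699; West Youth $1,001,802. Sum = $9,223,350.
Rounded total matches; no reconciliation needed.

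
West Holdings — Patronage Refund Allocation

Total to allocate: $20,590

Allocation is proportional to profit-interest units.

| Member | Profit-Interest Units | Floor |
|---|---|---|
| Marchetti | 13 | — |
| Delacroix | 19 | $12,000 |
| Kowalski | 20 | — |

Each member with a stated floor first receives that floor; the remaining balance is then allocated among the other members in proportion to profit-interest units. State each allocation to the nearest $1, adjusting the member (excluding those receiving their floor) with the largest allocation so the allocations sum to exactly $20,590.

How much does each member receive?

Minimums first: Delacroix $12,000. Residual $8,590.
Residual split over remaining profit-interest units 33: Marchetti 3,383.94 → $3,384; Kowalski 5,206.06 → $5,206.

Marchetti: $3,384 · Delacroix: $12,000 · Kowalski: $5,206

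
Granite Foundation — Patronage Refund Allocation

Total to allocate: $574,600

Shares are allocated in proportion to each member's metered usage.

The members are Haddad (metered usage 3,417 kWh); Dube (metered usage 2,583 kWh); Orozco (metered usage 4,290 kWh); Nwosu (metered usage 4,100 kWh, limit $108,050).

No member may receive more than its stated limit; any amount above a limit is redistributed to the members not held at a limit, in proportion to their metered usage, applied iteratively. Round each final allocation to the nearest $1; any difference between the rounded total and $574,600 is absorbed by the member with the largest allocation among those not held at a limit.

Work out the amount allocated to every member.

Haddad: $154,927 · Dube: $117,114 · Orozco: $194,509 · Nwosu: $108,050

Combined metered usage = 14,390.
Pro-rata shares before constraints: Haddad 136,442.54; Dube 103,140.5003; Orozco 171,301.88; Nwosu 163,715.08.
Held at cap: Nwosu ($108,050); residual $466,550 reallocated over remaining metered usage 10,290.
Remaining shares: Haddad 154,927.24 → $154,927; Dube 117,113.57 → $117,114; Orozco 194,509.18 → $194,509.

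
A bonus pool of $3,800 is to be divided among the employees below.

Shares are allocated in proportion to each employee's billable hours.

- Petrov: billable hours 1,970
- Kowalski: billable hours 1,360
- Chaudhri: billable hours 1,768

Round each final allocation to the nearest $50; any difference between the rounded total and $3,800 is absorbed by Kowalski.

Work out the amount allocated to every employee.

Petrov: $1,450 · Kowalski: $1,050 · Chaudhri: $1,300

Combined billable hours = 5,098.
Pro-rata amounts: Petrov 1,970/5,098 × $3,800 = 1,468.42; Kowalski 1,360/5,098 × $3,800 = 1,013.73; Chaudhri 1,768/5,098 × $3,800 = 1,317.85.
After rounding ($50): Petrov $1,450; Kowalski $1,000; Chaudhri $1,300. Sum = $3,750.
Difference $3,800 − $3,750 = +$50 applied to Kowalski: Kowalski becomes $1,050.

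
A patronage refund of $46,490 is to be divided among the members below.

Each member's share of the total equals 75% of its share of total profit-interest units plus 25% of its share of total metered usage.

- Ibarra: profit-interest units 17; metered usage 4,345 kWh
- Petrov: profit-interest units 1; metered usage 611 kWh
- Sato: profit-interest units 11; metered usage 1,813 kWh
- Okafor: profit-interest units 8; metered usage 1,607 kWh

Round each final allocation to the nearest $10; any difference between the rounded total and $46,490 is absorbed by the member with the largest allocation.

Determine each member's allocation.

Profit-interest units total 37; metered usage total 8,376.
Composite weights (75% profit-interest units + 25% metered usage): Ibarra 0.4743; Petrov 0.0385; Sato 0.2771; Okafor 0.2101.
Unrounded shares: Ibarra 22,049.31; Petrov 1,790.19; Sato 12,881.72; Okafor 9,768.78.
Rounded to nearest $10: Ibarra $22,050; Petrov $1,790; Sato $12,880; Okafor $9,770. Sum = $46,490.
Sum already equals the total — no adjustment.

Ibarra: $22,050; Petrov: $1,790; Sato: $12,880; Okafor: $9,770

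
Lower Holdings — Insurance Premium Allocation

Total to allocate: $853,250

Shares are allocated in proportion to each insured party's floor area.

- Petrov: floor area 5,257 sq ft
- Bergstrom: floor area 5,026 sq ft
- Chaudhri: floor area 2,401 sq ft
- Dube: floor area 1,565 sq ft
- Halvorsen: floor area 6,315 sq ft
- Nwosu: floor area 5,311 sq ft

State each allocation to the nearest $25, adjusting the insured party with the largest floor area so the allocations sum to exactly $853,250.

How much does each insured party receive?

Petrov: $173,350 · Bergstrom: $165,725 · Chaudhri: $79,175 · Dube: $51,600 · Halvorsen: $208,275 · Nwosu: $175,125

Floor area total: 25,875.
Pro-rata amounts: Petrov 5,257/25,875 × $853,250 = 173,354.02; Bergstrom 5,026/25,875 × $853,250 = 165,736.60; Chaudhri 2,401/25,875 × $853,250 = 79,175.00; Dube 1,565/25,875 × $853,250 = 51,607.20; Halvorsen 6,315/25,875 × $853,250 = 208,242.46; Nwosu 5,311/25,875 × $853,250 = 175,134.71.
At nearest $25: Petrov $173,350; Bergstrom $165,725; Chaudhri $79,175; Dube $51,600; Halvorsen $208,250; Nwosu $175,125. Sum = $853,225.
Difference $853,250 − $853,225 = +$25 applied to largest floor area (Halvorsen): Halvorsen becomes $208,275.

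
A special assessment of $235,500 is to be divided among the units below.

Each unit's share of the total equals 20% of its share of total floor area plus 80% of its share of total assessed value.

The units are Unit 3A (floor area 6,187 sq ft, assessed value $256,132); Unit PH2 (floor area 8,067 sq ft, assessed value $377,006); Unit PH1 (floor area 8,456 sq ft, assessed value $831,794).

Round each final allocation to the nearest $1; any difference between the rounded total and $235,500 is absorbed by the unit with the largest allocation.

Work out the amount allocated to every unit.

Floor area total 22,710; assessed value total 1,464,932.
Composite weights (20% floor area + 80% assessed value): Unit 3A 0.1944; Unit PH2 0.2769; Unit PH1 0.5287.
Proportional shares: Unit 3A 45,771.97; Unit PH2 65,216.25; Unit PH1 124,511.78.
After rounding ($1): Unit 3A $45,772; Unit PH2 $65,216; Unit PH1 $124,512. Sum = $235,500.
Rounded total matches; no reconciliation needed.

Unit 3A: $45,772; Unit PH2: $65,216; Unit PH1: $124,512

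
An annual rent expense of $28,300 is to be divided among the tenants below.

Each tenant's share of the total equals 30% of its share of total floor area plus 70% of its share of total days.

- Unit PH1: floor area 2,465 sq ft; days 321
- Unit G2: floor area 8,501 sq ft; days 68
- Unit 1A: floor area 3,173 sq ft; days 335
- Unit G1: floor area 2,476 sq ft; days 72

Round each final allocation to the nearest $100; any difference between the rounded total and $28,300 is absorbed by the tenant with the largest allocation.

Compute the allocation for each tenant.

Totals — floor area 16,615, days 796.
Composite weights (30% floor area + 70% days): Unit PH1 0.3268; Unit G2 0.2133; Unit 1A 0.3519; Unit G1 0.1080.
Raw shares: Unit PH1 9,248.28; Unit G2 6,036.19; Unit 1A 9,958.48; Unit G1 3,057.06.
After rounding ($100): Unit PH1 $9,200; Unit G2 $6,000; Unit 1A $10,000; Unit G1 $3,100. Sum = $28,300.
Rounded total matches; no reconciliation needed.

Unit PH1: $9,200; Unit G2: $6,000; Unit 1A: $10,000; Unit G1: $3,100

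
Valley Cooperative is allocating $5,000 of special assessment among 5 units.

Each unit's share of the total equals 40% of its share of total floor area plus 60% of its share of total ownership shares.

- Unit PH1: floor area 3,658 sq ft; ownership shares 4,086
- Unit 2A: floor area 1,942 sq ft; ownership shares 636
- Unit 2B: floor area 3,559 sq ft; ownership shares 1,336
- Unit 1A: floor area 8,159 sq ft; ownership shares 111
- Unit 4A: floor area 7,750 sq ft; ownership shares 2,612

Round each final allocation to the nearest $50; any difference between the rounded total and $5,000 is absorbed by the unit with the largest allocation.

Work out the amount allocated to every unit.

Unit PH1: $1,700; Unit 2A: $350; Unit 2B: $750; Unit 1A: $700; Unit 4A: $1,500

Totals — floor area 25,068, ownership shares 8,781.
Blended shares (40% floor area + 60% ownership shares): Unit PH1 0.3376; Unit 2A 0.0744; Unit 2B 0.1481; Unit 1A 0.1378; Unit 4A 0.3021.
Raw shares: Unit PH1 1,687.81; Unit 2A 372.23; Unit 2B 740.39; Unit 1A 688.87; Unit 4A 1,510.70.
At nearest $50: Unit PH1 $1,700; Unit 2A $350; Unit 2B $750; Unit 1A $700; Unit 4A $1,500. Sum = $5,000.
No rounding difference to absorb.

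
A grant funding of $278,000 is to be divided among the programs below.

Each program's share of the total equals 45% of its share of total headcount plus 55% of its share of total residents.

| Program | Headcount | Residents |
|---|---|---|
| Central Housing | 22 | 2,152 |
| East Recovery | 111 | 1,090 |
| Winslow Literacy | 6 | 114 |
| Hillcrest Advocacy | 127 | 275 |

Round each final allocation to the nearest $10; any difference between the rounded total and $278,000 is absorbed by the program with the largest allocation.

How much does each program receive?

Central Housing: $100,970 | East Recovery: $98,100 | Winslow Literacy: $7,620 | Hillcrest Advocacy: $71,310

Headcount total 266; residents total 3,631.
Blended shares (45% headcount + 55% residents): Central Housing 0.3632; East Recovery 0.3529; Winslow Literacy 0.0274; Hillcrest Advocacy 0.2565.
Pro-rata amounts: Central Housing 100,966.50; East Recovery 98,102.86; Winslow Literacy 7,622.30; Hillcrest Advocacy 71,308.34.
After rounding ($10): Central Housing $100,970; East Recovery $98,100; Winslow Literacy $7,620; Hillcrest Advocacy $71,310. Sum = $278,000.
Rounded total matches; no reconciliation needed.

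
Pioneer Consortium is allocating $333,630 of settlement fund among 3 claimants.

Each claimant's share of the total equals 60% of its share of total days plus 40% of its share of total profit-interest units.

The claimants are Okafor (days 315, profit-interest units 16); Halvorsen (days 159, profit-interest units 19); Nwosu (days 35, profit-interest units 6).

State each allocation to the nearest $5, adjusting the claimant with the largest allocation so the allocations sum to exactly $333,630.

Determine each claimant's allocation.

Totals — days 509, profit-interest units 41.
Blended shares (60% days + 40% profit-interest units): Okafor 0.5274; Halvorsen 0.3728; Nwosu 0.0998.
Proportional shares: Okafor 175,961.09; Halvorsen 124,374.65; Nwosu 33,294.26.
At nearest $5: Okafor $175,960; Halvorsen $124,375; Nwosu $33,295. Sum = $333,630.
No rounding difference to absorb.

Okafor: $175,960; Halvorsen: $124,375; Nwosu: $33,295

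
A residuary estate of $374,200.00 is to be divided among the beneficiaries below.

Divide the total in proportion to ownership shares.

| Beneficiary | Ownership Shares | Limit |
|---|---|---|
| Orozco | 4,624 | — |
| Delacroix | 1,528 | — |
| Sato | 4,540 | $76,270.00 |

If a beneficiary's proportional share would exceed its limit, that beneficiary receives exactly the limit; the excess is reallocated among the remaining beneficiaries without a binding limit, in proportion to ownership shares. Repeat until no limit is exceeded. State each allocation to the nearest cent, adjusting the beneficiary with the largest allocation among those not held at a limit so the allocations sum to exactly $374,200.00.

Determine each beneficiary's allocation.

Total ownership shares = 10,692.
Proportional shares (ignoring caps): Orozco 161,831.3505; Delacroix 53,477.1418; Sato 158,891.5077.
Cap binds for Sato ($76,270.00); balance $297,930.00 reallocated over remaining ownership shares 6,152.
Redistributed shares: Orozco 223,931.7815 → $223,931.78; Delacroix 73,998.2185 → $73,998.22.

Orozco: $223,931.78 · Delacroix: $73,998.22 · Sato: $76,270.00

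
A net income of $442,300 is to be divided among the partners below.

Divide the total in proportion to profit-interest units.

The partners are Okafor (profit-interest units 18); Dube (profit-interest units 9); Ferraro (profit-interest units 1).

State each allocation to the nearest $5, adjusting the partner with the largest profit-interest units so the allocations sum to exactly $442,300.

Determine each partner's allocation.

Combined profit-interest units = 18 + 9 + 1 = 28.
Raw shares: Okafor 284,335.71; Dube 142,167.86; Ferraro 15,796.43.
At nearest $5: Okafor $284,335; Dube $142,170; Ferraro $15,795. Sum = $442,300.
Sum already equals the total — no adjustment.

Okafor: $284,335; Dube: $142,170; Ferraro: $15,795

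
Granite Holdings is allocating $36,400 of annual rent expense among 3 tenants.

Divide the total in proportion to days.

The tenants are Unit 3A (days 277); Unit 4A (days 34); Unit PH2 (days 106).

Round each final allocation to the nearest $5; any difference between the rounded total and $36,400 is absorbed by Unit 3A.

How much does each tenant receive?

Unit 3A: $24,175 | Unit 4A: $2,970 | Unit PH2: $9,255

Combined days = 417.
Unrounded shares: Unit 3A 277/417 × $36,400 = 24,179.38; Unit 4A 34/417 × $36,400 = 2,967.87; Unit PH2 106/417 × $36,400 = 9,252.76.
Rounded to nearest $5: Unit 3A $24,180; Unit 4A $2,970; Unit PH2 $9,255. Sum = $36,405.
Difference $36,400 − $36,405 = −$5 applied to Unit 3A: Unit 3A becomes $24,175.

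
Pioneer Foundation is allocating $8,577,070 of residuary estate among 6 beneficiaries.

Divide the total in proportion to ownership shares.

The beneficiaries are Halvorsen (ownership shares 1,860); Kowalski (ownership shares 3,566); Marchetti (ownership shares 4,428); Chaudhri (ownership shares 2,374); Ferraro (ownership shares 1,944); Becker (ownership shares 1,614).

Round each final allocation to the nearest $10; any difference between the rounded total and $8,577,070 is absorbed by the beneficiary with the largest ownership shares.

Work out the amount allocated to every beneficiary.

Total ownership shares = 15,786.
Unrounded shares: Halvorsen 1,860/15,786 × $8,577,070 = 1,010,601.18; Kowalski 3,566/15,786 × $8,577,070 = 1,937,528.93; Marchetti 4,428/15,786 × $8,577,070 = 2,405,882.81; Chaudhri 2,374/15,786 × $8,577,070 = 1,289,874.84; Ferraro 1,944/15,786 × $8,577,070 = 1,056,241.23; Becker 1,614/15,786 × $8,577,070 = 876,941.02.
At nearest $10: Halvorsen $1,010,600; Kowalski $1,937,530; Marchetti $2,405,880; Chaudhri $1,289,870; Ferraro $1,056,240; Becker $876,940. Sum = $8,577,060.
Difference $8,577,070 − $8,577,060 = +$10 applied to largest ownership shares (Marchetti): Marchetti becomes $2,405,890.

Halvorsen: $1,010,600; Kowalski: $1,937,530; Marchetti: $2,405,890; Chaudhri: $1,289,870; Ferraro: $1,056,240; Becker: $876,940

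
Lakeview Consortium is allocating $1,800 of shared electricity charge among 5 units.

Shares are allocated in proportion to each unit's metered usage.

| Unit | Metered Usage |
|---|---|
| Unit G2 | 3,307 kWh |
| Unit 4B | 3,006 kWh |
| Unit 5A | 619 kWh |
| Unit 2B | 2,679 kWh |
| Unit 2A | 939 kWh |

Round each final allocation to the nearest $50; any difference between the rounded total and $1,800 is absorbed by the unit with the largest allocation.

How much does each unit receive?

Unit G2: $600 · Unit 4B: $500 · Unit 5A: $100 · Unit 2B: $450 · Unit 2A: $150

Sum of metered usage: 10,550.
Unrounded shares: Unit G2 3,307/10,550 × $1,800 = 564.23; Unit 4B 3,006/10,550 × $1,800 = 512.87; Unit 5A 619/10,550 × $1,800 = 105.61; Unit 2B 2,679/10,550 × $1,800 = 457.08; Unit 2A 939/10,550 × $1,800 = 160.21.
At nearest $50: Unit G2 $550; Unit 4B $500; Unit 5A $100; Unit 2B $450; Unit 2A $150. Sum = $1,750.
Difference $1,800 − $1,750 = +$50 applied to largest allocation (Unit G2): Unit G2 becomes $600.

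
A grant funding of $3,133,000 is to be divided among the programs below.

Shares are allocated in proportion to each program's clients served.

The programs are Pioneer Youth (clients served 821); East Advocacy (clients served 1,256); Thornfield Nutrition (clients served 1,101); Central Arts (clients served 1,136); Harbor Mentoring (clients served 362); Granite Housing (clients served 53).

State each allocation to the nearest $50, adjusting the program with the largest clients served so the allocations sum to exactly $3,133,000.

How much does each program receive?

Pioneer Youth: $543,900 · East Advocacy: $832,150 · Thornfield Nutrition: $729,400 · Central Arts: $752,600 · Harbor Mentoring: $239,850 · Granite Housing: $35,100

Total clients served = 4,729.
Raw shares: Pioneer Youth 821/4,729 × $3,133,000 = 543,919.01; East Advocacy 1,256/4,729 × $3,133,000 = 832,109.96; Thornfield Nutrition 1,101/4,729 × $3,133,000 = 729,421.23; Central Arts 1,136/4,729 × $3,133,000 = 752,609.01; Harbor Mentoring 362/4,729 × $3,133,000 = 239,827.87; Granite Housing 53/4,729 × $3,133,000 = 35,112.92.
At nearest $50: Pioneer Youth $543,900; East Advocacy $832,100; Thornfield Nutrition $729,400; Central Arts $752,600; Harbor Mentoring $239,850; Granite Housing $35,100. Sum = $3,132,950.
Difference $3,133,000 − $3,132,950 = +$50 applied to largest clients served (East Advocacy): East Advocacy becomes $832,150.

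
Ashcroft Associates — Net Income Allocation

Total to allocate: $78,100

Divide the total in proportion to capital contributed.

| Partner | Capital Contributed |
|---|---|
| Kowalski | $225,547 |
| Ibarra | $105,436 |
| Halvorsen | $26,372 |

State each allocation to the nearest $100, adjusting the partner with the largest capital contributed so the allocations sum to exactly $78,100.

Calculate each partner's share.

Total capital contributed = 225,547 + 105,436 + 26,372 = 357,355.
Pro-rata amounts: Kowalski 49,293.34; Ibarra 23,043.06; Halvorsen 5,763.61.
Rounded to nearest $100: Kowalski $49,300; Ibarra $23,000; Halvorsen $5,800. Sum = $78,100.
No rounding difference to absorb.

Kowalski: $49,300 | Ibarra: $23,000 | Halvorsen: $5,800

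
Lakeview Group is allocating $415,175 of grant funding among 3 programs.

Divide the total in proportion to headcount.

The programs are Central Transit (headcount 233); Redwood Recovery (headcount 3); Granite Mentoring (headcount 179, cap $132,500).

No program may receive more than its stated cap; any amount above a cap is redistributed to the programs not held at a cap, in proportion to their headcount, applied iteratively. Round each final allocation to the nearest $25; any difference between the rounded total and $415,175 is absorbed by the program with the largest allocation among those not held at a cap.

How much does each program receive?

Central Transit: $279,075; Redwood Recovery: $3,600; Granite Mentoring: $132,500

Combined headcount = 415.
Unconstrained shares: Central Transit 233,098.25; Redwood Recovery 3,001.27; Granite Mentoring 179,075.48.
Cap binds for Granite Mentoring ($132,500); balance $282,675 reallocated over remaining headcount 236.
Redistributed shares: Central Transit 279,081.67 → $279,075; Redwood Recovery 3,593.33 → $3,600.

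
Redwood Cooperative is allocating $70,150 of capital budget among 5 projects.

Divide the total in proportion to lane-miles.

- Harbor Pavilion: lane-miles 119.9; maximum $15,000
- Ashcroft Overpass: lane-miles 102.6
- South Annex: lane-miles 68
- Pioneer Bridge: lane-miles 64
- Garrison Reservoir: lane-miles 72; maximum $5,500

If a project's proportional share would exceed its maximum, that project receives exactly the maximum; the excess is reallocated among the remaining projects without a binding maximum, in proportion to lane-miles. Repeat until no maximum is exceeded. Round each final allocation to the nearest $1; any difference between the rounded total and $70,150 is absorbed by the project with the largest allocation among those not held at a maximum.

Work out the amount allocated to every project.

Harbor Pavilion: $15,000; Ashcroft Overpass: $21,714; South Annex: $14,391; Pioneer Bridge: $13,545; Garrison Reservoir: $5,500

Total lane-miles = 426.5.
Proportional shares (ignoring caps): Harbor Pavilion 19,720.95; Ashcroft Overpass 16,875.47; South Annex 11,184.53; Pioneer Bridge 10,526.61; Garrison Reservoir 11,842.44.
Cap binds for Harbor Pavilion ($15,000), Garrison Reservoir ($5,500); balance $49,650 reallocated over remaining lane-miles 234.6.
Remaining shares: Ashcroft Overpass 21,713.94 → $21,714; South Annex 14,391.30 → $14,391; Pioneer Bridge 13,544.76 → $13,545.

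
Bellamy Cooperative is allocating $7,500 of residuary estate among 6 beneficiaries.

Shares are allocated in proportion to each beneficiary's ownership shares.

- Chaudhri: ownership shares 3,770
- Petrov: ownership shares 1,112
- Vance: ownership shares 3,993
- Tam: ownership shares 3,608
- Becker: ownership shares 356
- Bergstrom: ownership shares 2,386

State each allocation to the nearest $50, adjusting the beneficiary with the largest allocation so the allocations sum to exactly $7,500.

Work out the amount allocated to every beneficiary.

Chaudhri: $1,850 | Petrov: $550 | Vance: $1,900 | Tam: $1,800 | Becker: $200 | Bergstrom: $1,200

Combined ownership shares = 15,225.
Proportional shares: Chaudhri 3,770/15,225 × $7,500 = 1,857.14; Petrov 1,112/15,225 × $7,500 = 547.78; Vance 3,993/15,225 × $7,500 = 1,967.00; Tam 3,608/15,225 × $7,500 = 1,777.34; Becker 356/15,225 × $7,500 = 175.37; Bergstrom 2,386/15,225 × $7,500 = 1,175.37.
Rounded to nearest $50: Chaudhri $1,850; Petrov $550; Vance $1,950; Tam $1,800; Becker $200; Bergstrom $1,200. Sum = $7,550.
Difference $7,500 − $7,550 = −$50 applied to largest allocation (Vance): Vance becomes $1,900.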